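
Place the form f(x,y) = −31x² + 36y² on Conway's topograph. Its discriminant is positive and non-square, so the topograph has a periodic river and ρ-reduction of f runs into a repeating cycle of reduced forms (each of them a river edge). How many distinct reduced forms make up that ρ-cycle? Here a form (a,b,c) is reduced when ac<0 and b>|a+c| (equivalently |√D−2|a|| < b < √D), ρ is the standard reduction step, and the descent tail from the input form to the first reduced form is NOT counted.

D = 4464, ⌊√D⌋ = 66
descent: ρ → (36,0,-31)
descent: ρ → (-31,62,5)  [lands on river]
river: ρ → (5,58,-55)
river: ρ → (-55,52,8)
river: ρ → (8,60,-27)
river: ρ → (-27,48,20)
river: ρ → (20,32,-43)
river: ρ → (-43,54,9)
river: ρ → (9,54,-43)
river: ρ → (-43,32,20)
river: ρ → (20,48,-27)
river: ρ → (-27,60,8)
river: ρ → (8,52,-55)
river: ρ → (-55,58,5)
river: ρ → (5,62,-31)
ρ-cycle length = 14 (tail of 2 descent steps not counted)

14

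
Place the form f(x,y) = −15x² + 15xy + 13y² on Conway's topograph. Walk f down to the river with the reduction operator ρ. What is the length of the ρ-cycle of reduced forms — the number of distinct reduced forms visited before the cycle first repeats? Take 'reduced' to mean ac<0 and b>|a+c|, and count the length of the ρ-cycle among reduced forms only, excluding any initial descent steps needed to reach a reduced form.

D = 1005, ⌊√D⌋ = 31
river: ρ → (13,11,-17)
river: ρ → (-17,23,7)
river: ρ → (7,19,-23)
river: ρ → (-23,27,3)
river: ρ → (3,27,-23)
river: ρ → (-23,19,7)
river: ρ → (7,23,-17)
river: ρ → (-17,11,13)
river: ρ → (13,15,-15)
river: ρ → (-15,15,13)
ρ-cycle length = 10 (tail of 0 descent steps not counted)

10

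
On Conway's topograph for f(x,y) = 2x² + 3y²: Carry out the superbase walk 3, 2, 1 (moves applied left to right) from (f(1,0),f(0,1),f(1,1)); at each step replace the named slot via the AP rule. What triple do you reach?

start (2,3,5) = (f(1,0),f(0,1),f(1,1))
replace slot 3: 2·(2+3) − 5 = 5 → (2,3,5)
replace slot 2: 2·(2+5) − 3 = 11 → (2,11,5)
replace slot 1: 2·(11+5) − 2 = 30 → (30,11,5)

30,11,5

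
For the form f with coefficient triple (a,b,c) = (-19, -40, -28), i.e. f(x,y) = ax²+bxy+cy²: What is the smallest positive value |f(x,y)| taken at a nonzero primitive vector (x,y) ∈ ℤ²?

translate: b→2 (≡40 mod 38), so (19,40,28)→(19,2,7)
flip: (19,2,7)→(7,-2,19)
reduced (well bottom): (7,-2,19) with a≤c, −a<b≤a
well minimum |f| = |-7| = 7 (negative-definite)

7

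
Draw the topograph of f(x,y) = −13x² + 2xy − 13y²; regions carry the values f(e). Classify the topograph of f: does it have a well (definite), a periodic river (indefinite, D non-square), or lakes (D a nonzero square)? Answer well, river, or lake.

D = b²−4ac = 2² − 4·(-13)·(-13) = -672
D < 0 ⇒ definite ⇒ every region one sign ⇒ single well

well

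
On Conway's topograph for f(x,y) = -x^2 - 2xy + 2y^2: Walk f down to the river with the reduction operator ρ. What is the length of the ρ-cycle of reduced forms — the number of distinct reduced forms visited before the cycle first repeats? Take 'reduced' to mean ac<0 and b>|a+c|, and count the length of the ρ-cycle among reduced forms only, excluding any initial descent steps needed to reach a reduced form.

D = 12, ⌊√D⌋ = 3
descent: ρ → (2,2,-1)  [lands on river]
river: ρ → (-1,2,2)
ρ-cycle length = 2 (tail of 1 descent step not counted)

2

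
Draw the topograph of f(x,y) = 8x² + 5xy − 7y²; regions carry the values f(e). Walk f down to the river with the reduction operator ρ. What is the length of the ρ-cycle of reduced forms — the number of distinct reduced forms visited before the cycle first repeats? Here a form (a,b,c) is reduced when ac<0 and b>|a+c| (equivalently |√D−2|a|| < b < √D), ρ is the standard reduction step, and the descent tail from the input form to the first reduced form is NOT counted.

D = 249, ⌊√D⌋ = 15
river: ρ → (-7,9,6)
river: ρ → (6,15,-1)
river: ρ → (-1,15,6)
river: ρ → (6,9,-7)
river: ρ → (-7,5,8)
river: ρ → (8,11,-4)
river: ρ → (-4,13,5)
river: ρ → (5,7,-10)
river: ρ → (-10,13,2)
river: ρ → (2,15,-3)
river: ρ → (-3,15,2)
river: ρ → (2,13,-10)
river: ρ → (-10,7,5)
river: ρ → (5,13,-4)
river: ρ → (-4,11,8)
river: ρ → (8,5,-7)
ρ-cycle length = 16 (tail of 0 descent steps not counted)

16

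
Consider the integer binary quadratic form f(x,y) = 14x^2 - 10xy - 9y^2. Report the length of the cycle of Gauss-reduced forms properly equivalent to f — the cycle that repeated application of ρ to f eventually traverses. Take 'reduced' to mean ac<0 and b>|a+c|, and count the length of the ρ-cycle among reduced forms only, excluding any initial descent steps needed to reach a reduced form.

D = 604, ⌊√D⌋ = 24
descent: ρ → (-9,10,14)  [lands on river]
river: ρ → (14,18,-5)
river: ρ → (-5,22,6)
river: ρ → (6,14,-17)
river: ρ → (-17,20,3)
river: ρ → (3,22,-10)
river: ρ → (-10,18,7)
river: ρ → (7,24,-1)
river: ρ → (-1,24,7)
river: ρ → (7,18,-10)
river: ρ → (-10,22,3)
river: ρ → (3,20,-17)
river: ρ → (-17,14,6)
river: ρ → (6,22,-5)
river: ρ → (-5,18,14)
river: ρ → (14,10,-9)
river: ρ → (-9,8,15)
river: ρ → (15,22,-2)
river: ρ → (-2,22,15)
river: ρ → (15,8,-9)
ρ-cycle length = 20 (tail of 1 descent step not counted)

20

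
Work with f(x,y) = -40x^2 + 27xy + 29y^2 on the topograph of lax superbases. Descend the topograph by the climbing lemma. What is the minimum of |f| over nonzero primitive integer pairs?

river: ρ → (29,31,-38)
river: ρ → (-38,45,22)
river: ρ → (22,43,-40)
river: ρ → (-40,37,25)
river: ρ → (25,63,-14)
river: ρ → (-14,49,53)
river: ρ → (53,57,-10)
river: ρ → (-10,63,35)
river: ρ → (35,7,-38)
river: ρ → (-38,69,4)
river: ρ → (4,67,-55)
river: ρ → (-55,43,16)
river: ρ → (16,53,-40)
river: ρ → (-40,27,29)
closes: descent 0, river 14
min |a| on river = 4

4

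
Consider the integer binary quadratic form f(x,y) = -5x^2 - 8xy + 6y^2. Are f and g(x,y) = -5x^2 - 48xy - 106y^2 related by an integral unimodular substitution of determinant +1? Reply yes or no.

D₁ = 184, D₂ = 184
river cycle of f (length 12): (6, 8, -5), (-5, 12, 2), (2, 12, -5), (-5, 8, 6), (6, 4, -7), (-7, 10, 3), (3, 8, -10), (-10, 12, 1), (1, 12, -10), (-10, 8, 3), … (2 more)
river cycle of g (length 12): (-5, 12, 2), (2, 12, -5), (-5, 8, 6), (6, 4, -7), (-7, 10, 3), (3, 8, -10), (-10, 12, 1), (1, 12, -10), (-10, 8, 3), (3, 10, -7), … (2 more)
cycles coincide ⇒ equivalent

yes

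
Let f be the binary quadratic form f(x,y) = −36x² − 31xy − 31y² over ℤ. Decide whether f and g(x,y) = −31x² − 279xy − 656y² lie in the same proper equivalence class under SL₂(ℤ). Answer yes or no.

D₁ = -3503, D₂ = -3503
f is negative-definite; reduce −f:
−f: flip: (36,31,31)→(31,-31,36)
−f: translate: b→31 (≡-31 mod 62), so (31,-31,36)→(31,31,36)
−f: reduced (well bottom): (31,31,36) with a≤c, −a<b≤a
flip sign back: reduced form of f is (-31,-31,-36)
g is negative-definite; reduce −g:
−g: translate: b→31 (≡279 mod 62), so (31,279,656)→(31,31,36)
−g: reduced (well bottom): (31,31,36) with a≤c, −a<b≤a
flip sign back: reduced form of g is (-31,-31,-36)
reduced forms (-31, -31, -36) vs (-31, -31, -36) ⇒ equivalent

yes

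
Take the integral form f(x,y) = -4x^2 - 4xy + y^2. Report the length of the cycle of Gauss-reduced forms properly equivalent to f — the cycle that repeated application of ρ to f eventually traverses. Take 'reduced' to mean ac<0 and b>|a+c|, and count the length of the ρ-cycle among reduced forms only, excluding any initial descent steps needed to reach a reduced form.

D = 32, ⌊√D⌋ = 5
descent: ρ → (1,4,-4)  [lands on river]
river: ρ → (-4,4,1)
ρ-cycle length = 2 (tail of 1 descent step not counted)

2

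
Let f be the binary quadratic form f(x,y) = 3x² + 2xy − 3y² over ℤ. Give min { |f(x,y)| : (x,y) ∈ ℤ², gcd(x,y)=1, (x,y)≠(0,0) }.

river: ρ → (-3,4,2)
river: ρ → (2,4,-3)
river: ρ → (-3,2,3)
river: ρ → (3,4,-2)
river: ρ → (-2,4,3)
river: ρ → (3,2,-3)
closes: descent 0, river 6
min |a| on river = 2

2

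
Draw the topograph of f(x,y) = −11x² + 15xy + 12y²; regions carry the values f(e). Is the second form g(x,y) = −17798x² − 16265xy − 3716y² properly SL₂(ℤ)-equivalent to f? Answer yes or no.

D₁ = 753, D₂ = 753
river cycle of f (length 24): (12, 9, -14), (-14, 19, 7), (7, 23, -8), (-8, 25, 4), (4, 23, -14), (-14, 5, 13), (13, 21, -6), (-6, 27, 1), (1, 27, -6), (-6, 21, 13), … (14 more)
river cycle of g (length 24): (-11, 15, 12), (12, 9, -14), (-14, 19, 7), (7, 23, -8), (-8, 25, 4), (4, 23, -14), (-14, 5, 13), (13, 21, -6), (-6, 27, 1), (1, 27, -6), … (14 more)
cycles coincide ⇒ equivalent

yes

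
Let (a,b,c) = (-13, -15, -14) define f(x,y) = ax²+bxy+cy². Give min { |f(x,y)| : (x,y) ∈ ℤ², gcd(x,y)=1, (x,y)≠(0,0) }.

translate: b→-11 (≡15 mod 26), so (13,15,14)→(13,-11,12)
flip: (13,-11,12)→(12,11,13)
reduced (well bottom): (12,11,13) with a≤c, −a<b≤a
well minimum |f| = |-12| = 12 (negative-definite)

12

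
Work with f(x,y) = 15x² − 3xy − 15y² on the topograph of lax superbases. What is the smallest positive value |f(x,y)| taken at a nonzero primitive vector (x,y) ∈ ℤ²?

descent: ρ → (-15,3,15)  [lands on river]
river: ρ → (15,27,-3)
river: ρ → (-3,27,15)
river: ρ → (15,3,-15)
river: ρ → (-15,27,3)
river: ρ → (3,27,-15)
closes: descent 1, river 6
min |a| on river = 3

3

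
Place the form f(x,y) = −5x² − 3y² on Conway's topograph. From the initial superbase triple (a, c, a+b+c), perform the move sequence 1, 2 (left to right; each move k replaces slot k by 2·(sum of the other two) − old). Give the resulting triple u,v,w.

start (-5,-3,-8) = (f(1,0),f(0,1),f(1,1))
replace slot 1: 2·((-3)+(-8)) − (-5) = -17 → (-17,-3,-8)
replace slot 2: 2·((-17)+(-8)) − (-3) = -47 → (-17,-47,-8)

-17,-47,-8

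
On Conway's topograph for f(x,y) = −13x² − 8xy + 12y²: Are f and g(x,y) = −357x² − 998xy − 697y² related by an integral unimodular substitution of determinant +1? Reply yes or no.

D₁ = 688, D₂ = 688
river cycle of f (length 16): (12, 8, -13), (-13, 18, 7), (7, 24, -4), (-4, 24, 7), (7, 18, -13), (-13, 8, 12), (12, 16, -9), (-9, 20, 8), (8, 12, -17), (-17, 22, 3), … (6 more)
river cycle of g (length 16): (-9, 16, 12), (12, 8, -13), (-13, 18, 7), (7, 24, -4), (-4, 24, 7), (7, 18, -13), (-13, 8, 12), (12, 16, -9), (-9, 20, 8), (8, 12, -17), … (6 more)
cycles coincide ⇒ equivalent

yes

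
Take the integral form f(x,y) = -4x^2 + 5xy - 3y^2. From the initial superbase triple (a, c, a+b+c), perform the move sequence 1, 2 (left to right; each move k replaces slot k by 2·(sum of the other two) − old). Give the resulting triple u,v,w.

start (-4,-3,-2) = (f(1,0),f(0,1),f(1,1))
replace slot 1: 2·((-3)+(-2)) − (-4) = -6 → (-6,-3,-2)
replace slot 2: 2·((-6)+(-2)) − (-3) = -13 → (-6,-13,-2)

-6,-13,-2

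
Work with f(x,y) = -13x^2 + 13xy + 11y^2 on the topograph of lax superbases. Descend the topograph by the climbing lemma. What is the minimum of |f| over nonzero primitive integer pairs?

river: ρ → (11,9,-15)
river: ρ → (-15,21,5)
river: ρ → (5,19,-19)
river: ρ → (-19,19,5)
river: ρ → (5,21,-15)
river: ρ → (-15,9,11)
river: ρ → (11,13,-13)
river: ρ → (-13,13,11)
closes: descent 0, river 8
min |a| on river = 5

5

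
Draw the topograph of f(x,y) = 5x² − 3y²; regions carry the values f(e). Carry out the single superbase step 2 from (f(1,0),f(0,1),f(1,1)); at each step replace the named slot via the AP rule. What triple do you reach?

start (5,-3,2) = (f(1,0),f(0,1),f(1,1))
replace slot 2: 2·(5+2) − (-3) = 17 → (5,17,2)

5,17,2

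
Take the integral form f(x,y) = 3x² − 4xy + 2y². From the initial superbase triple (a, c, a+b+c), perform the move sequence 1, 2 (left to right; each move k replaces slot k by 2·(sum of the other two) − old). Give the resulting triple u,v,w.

start (3,2,1) = (f(1,0),f(0,1),f(1,1))
replace slot 1: 2·(2+1) − 3 = 3 → (3,2,1)
replace slot 2: 2·(3+1) − 2 = 6 → (3,6,1)

3,6,1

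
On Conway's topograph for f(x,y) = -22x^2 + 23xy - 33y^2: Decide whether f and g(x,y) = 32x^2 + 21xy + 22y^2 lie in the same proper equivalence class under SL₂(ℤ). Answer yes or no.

D₁ = -2375, D₂ = -2375
f is negative-definite; reduce −f:
−f: translate: b→21 (≡-23 mod 44), so (22,-23,33)→(22,21,32)
−f: reduced (well bottom): (22,21,32) with a≤c, −a<b≤a
flip sign back: reduced form of f is (-22,-21,-32)
g: flip: (32,21,22)→(22,-21,32)
g: reduced (well bottom): (22,-21,32) with a≤c, −a<b≤a
reduced forms (-22, -21, -32) vs (22, -21, 32) ⇒ inequivalent

no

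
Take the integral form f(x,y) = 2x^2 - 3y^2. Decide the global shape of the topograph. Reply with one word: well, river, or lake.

D = b²−4ac = 0² − 4·2·(-3) = 24
D > 0 non-square ⇒ indefinite ⇒ periodic river

river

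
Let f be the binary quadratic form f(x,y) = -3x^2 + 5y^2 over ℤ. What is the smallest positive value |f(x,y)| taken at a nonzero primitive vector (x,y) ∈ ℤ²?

descent: ρ → (5,0,-3)
descent: ρ → (-3,6,2)  [lands on river]
river: ρ → (2,6,-3)
closes: descent 2, river 2
min |a| on river = 2

2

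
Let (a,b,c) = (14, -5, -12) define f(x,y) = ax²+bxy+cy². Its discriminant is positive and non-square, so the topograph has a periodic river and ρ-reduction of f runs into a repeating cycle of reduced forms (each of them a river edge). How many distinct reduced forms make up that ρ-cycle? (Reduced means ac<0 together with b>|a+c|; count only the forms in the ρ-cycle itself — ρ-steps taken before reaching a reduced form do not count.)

D = 697, ⌊√D⌋ = 26
descent: ρ → (-12,5,14)  [lands on river]
river: ρ → (14,23,-3)
river: ρ → (-3,25,6)
river: ρ → (6,23,-7)
river: ρ → (-7,19,12)
river: ρ → (12,5,-14)
river: ρ → (-14,23,3)
river: ρ → (3,25,-6)
river: ρ → (-6,23,7)
river: ρ → (7,19,-12)
ρ-cycle length = 10 (tail of 1 descent step not counted)

10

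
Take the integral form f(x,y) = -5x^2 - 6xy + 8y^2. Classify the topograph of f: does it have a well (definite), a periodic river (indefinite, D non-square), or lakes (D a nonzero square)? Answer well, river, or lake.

D = b²−4ac = (-6)² − 4·(-5)·8 = 196
D = 14² is a perfect square ⇒ form factors over ℤ ⇒ lakes

lake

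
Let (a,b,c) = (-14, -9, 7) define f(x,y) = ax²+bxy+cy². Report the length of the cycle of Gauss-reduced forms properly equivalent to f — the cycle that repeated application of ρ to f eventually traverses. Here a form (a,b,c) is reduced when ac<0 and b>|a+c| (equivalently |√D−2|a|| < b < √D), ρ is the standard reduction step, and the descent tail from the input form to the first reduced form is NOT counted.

D = 473, ⌊√D⌋ = 21
descent: ρ → (7,9,-14)  [lands on river]
river: ρ → (-14,19,2)
river: ρ → (2,21,-4)
river: ρ → (-4,19,7)
ρ-cycle length = 4 (tail of 1 descent step not counted)

4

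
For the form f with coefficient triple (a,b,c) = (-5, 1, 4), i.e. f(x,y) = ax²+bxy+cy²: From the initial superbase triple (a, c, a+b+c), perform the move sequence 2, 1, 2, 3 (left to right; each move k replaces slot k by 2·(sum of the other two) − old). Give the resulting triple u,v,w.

start (-5,4,0) = (f(1,0),f(0,1),f(1,1))
replace slot 2: 2·((-5)+0) − 4 = -14 → (-5,-14,0)
replace slot 1: 2·((-14)+0) − (-5) = -23 → (-23,-14,0)
replace slot 2: 2·((-23)+0) − (-14) = -32 → (-23,-32,0)
replace slot 3: 2·((-23)+(-32)) − 0 = -110 → (-23,-32,-110)

-23,-32,-110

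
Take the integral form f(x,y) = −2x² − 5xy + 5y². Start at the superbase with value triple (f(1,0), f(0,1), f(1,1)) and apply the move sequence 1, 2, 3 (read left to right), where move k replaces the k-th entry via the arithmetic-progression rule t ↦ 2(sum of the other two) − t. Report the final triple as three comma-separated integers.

start (-2,5,-2) = (f(1,0),f(0,1),f(1,1))
replace slot 1: 2·(5+(-2)) − (-2) = 8 → (8,5,-2)
replace slot 2: 2·(8+(-2)) − 5 = 7 → (8,7,-2)
replace slot 3: 2·(8+7) − (-2) = 32 → (8,7,32)

8,7,32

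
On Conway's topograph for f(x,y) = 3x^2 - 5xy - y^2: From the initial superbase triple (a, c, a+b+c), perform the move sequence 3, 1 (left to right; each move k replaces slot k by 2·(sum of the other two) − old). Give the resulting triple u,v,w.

start (3,-1,-3) = (f(1,0),f(0,1),f(1,1))
replace slot 3: 2·(3+(-1)) − (-3) = 7 → (3,-1,7)
replace slot 1: 2·((-1)+7) − 3 = 9 → (9,-1,7)

9,-1,7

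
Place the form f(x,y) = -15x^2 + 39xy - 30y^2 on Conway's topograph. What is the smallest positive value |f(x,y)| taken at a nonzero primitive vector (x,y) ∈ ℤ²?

translate: b→-9 (≡-39 mod 30), so (15,-39,30)→(15,-9,6)
flip: (15,-9,6)→(6,9,15)
translate: b→-3 (≡9 mod 12), so (6,9,15)→(6,-3,12)
reduced (well bottom): (6,-3,12) with a≤c, −a<b≤a
well minimum |f| = |-6| = 6 (negative-definite)

6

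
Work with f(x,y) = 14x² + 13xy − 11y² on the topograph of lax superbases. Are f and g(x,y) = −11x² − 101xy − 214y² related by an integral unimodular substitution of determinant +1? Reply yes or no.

D₁ = 785, D₂ = 785
river cycle of f (length 10): (-11, 9, 16), (16, 23, -4), (-4, 25, 10), (10, 15, -14), (-14, 13, 11), (11, 9, -16), (-16, 23, 4), (4, 25, -10), (-10, 15, 14), (14, 13, -11)
river cycle of g (length 10): (-11, 9, 16), (16, 23, -4), (-4, 25, 10), (10, 15, -14), (-14, 13, 11), (11, 9, -16), (-16, 23, 4), (4, 25, -10), (-10, 15, 14), (14, 13, -11)
cycles coincide ⇒ equivalent

yes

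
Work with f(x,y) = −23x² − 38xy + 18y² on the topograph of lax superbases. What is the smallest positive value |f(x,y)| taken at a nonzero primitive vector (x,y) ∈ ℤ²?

descent: ρ → (18,38,-23)  [lands on river]
river: ρ → (-23,54,2)
river: ρ → (2,54,-23)
river: ρ → (-23,38,18)
river: ρ → (18,34,-27)
river: ρ → (-27,20,25)
river: ρ → (25,30,-22)
river: ρ → (-22,14,33)
river: ρ → (33,52,-3)
river: ρ → (-3,50,50)
river: ρ → (50,50,-3)
river: ρ → (-3,52,33)
river: ρ → (33,14,-22)
river: ρ → (-22,30,25)
river: ρ → (25,20,-27)
river: ρ → (-27,34,18)
closes: descent 1, river 16
min |a| on river = 2

2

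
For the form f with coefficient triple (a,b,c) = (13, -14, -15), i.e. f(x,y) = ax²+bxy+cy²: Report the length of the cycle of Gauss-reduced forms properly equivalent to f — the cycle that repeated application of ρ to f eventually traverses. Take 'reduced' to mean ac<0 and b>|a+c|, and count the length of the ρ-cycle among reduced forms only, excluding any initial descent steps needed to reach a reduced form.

D = 976, ⌊√D⌋ = 31
descent: ρ → (-15,14,13)  [lands on river]
river: ρ → (13,12,-16)
river: ρ → (-16,20,9)
river: ρ → (9,16,-20)
river: ρ → (-20,24,5)
river: ρ → (5,26,-15)
river: ρ → (-15,4,16)
river: ρ → (16,28,-3)
river: ρ → (-3,26,25)
river: ρ → (25,24,-4)
river: ρ → (-4,24,25)
river: ρ → (25,26,-3)
river: ρ → (-3,28,16)
river: ρ → (16,4,-15)
river: ρ → (-15,26,5)
river: ρ → (5,24,-20)
river: ρ → (-20,16,9)
river: ρ → (9,20,-16)
river: ρ → (-16,12,13)
river: ρ → (13,14,-15)
river: ρ → (-15,16,12)
river: ρ → (12,8,-19)
river: ρ → (-19,30,1)
river: ρ → (1,30,-19)
river: ρ → (-19,8,12)
river: ρ → (12,16,-15)
ρ-cycle length = 26 (tail of 1 descent step not counted)

26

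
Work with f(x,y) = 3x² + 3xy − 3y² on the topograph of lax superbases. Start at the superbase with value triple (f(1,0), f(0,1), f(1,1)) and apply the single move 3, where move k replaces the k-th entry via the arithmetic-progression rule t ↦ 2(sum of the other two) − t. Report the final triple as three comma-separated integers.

start (3,-3,3) = (f(1,0),f(0,1),f(1,1))
replace slot 3: 2·(3+(-3)) − 3 = -3 → (3,-3,-3)

3,-3,-3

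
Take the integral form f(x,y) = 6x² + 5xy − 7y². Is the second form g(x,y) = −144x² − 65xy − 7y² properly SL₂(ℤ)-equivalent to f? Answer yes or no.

D₁ = 193, D₂ = 193
river cycle of f (length 30): (-7, 9, 4), (4, 7, -9), (-9, 11, 2), (2, 13, -3), (-3, 11, 6), (6, 13, -1), (-1, 13, 6), (6, 11, -3), (-3, 13, 2), (2, 11, -9), … (20 more)
river cycle of g (length 30): (-7, 9, 4), (4, 7, -9), (-9, 11, 2), (2, 13, -3), (-3, 11, 6), (6, 13, -1), (-1, 13, 6), (6, 11, -3), (-3, 13, 2), (2, 11, -9), … (20 more)
cycles coincide ⇒ equivalent

yes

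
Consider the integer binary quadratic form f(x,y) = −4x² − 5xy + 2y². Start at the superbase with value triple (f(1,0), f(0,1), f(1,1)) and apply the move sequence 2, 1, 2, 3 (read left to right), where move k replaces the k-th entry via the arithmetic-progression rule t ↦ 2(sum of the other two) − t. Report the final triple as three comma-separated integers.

start (-4,2,-7) = (f(1,0),f(0,1),f(1,1))
replace slot 2: 2·((-4)+(-7)) − 2 = -24 → (-4,-24,-7)
replace slot 1: 2·((-24)+(-7)) − (-4) = -58 → (-58,-24,-7)
replace slot 2: 2·((-58)+(-7)) − (-24) = -106 → (-58,-106,-7)
replace slot 3: 2·((-58)+(-106)) − (-7) = -321 → (-58,-106,-321)

-58,-106,-321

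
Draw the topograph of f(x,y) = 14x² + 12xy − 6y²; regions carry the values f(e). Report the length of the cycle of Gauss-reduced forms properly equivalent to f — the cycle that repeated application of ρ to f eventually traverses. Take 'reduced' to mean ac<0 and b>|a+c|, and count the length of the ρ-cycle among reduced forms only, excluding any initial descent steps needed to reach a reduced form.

D = 480, ⌊√D⌋ = 21
river: ρ → (-6,12,14)
river: ρ → (14,16,-4)
river: ρ → (-4,16,14)
river: ρ → (14,12,-6)
ρ-cycle length = 4 (tail of 0 descent steps not counted)

4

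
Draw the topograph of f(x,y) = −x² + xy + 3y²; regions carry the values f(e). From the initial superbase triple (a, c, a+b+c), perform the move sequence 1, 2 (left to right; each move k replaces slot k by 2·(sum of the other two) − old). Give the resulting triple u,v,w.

start (-1,3,3) = (f(1,0),f(0,1),f(1,1))
replace slot 1: 2·(3+3) − (-1) = 13 → (13,3,3)
replace slot 2: 2·(13+3) − 3 = 29 → (13,29,3)

13,29,3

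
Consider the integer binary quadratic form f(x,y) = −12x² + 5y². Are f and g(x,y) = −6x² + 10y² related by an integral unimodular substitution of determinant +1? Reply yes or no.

D₁ = 240, D₂ = 240
river cycle of f (length 6): (5, 10, -7), (-7, 4, 8), (8, 12, -3), (-3, 12, 8), (8, 4, -7), (-7, 10, 5)
river cycle of g (length 2): (-6, 12, 4), (4, 12, -6)
cycles differ ⇒ inequivalent

no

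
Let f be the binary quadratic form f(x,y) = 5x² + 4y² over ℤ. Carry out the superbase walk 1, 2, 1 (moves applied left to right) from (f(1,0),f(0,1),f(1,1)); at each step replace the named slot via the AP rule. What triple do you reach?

start (5,4,9) = (f(1,0),f(0,1),f(1,1))
replace slot 1: 2·(4+9) − 5 = 21 → (21,4,9)
replace slot 2: 2·(21+9) − 4 = 56 → (21,56,9)
replace slot 1: 2·(56+9) − 21 = 109 → (109,56,9)

109,56,9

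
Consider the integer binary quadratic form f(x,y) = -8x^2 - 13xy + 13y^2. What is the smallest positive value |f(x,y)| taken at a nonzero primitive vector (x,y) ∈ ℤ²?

descent: ρ → (13,13,-8)  [lands on river]
river: ρ → (-8,19,7)
river: ρ → (7,23,-2)
river: ρ → (-2,21,18)
river: ρ → (18,15,-5)
river: ρ → (-5,15,18)
river: ρ → (18,21,-2)
river: ρ → (-2,23,7)
river: ρ → (7,19,-8)
river: ρ → (-8,13,13)
closes: descent 1, river 10
min |a| on river = 2

2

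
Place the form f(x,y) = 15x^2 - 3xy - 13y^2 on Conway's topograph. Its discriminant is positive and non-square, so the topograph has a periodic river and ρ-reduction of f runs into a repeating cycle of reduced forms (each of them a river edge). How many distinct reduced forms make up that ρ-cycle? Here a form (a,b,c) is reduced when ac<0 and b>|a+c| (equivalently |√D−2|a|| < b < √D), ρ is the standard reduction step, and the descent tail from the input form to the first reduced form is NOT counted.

D = 789, ⌊√D⌋ = 28
descent: ρ → (-13,3,15)  [lands on river]
river: ρ → (15,27,-1)
river: ρ → (-1,27,15)
river: ρ → (15,3,-13)
river: ρ → (-13,23,5)
river: ρ → (5,27,-3)
river: ρ → (-3,27,5)
river: ρ → (5,23,-13)
ρ-cycle length = 8 (tail of 1 descent step not counted)

8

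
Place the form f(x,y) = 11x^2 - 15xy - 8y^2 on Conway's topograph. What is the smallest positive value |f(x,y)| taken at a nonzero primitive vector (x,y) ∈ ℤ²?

descent: ρ → (-8,15,11)  [lands on river]
river: ρ → (11,7,-12)
river: ρ → (-12,17,6)
river: ρ → (6,19,-9)
river: ρ → (-9,17,8)
river: ρ → (8,15,-11)
river: ρ → (-11,7,12)
river: ρ → (12,17,-6)
river: ρ → (-6,19,9)
river: ρ → (9,17,-8)
closes: descent 1, river 10
min |a| on river = 6

6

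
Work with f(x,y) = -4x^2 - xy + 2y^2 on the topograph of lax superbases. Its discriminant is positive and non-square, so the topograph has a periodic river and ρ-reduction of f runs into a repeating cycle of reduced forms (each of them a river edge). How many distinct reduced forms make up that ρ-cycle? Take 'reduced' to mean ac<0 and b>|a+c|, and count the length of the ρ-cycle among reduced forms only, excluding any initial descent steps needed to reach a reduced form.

D = 33, ⌊√D⌋ = 5
descent: ρ → (2,5,-1)  [lands on river]
river: ρ → (-1,5,2)
river: ρ → (2,3,-3)
river: ρ → (-3,3,2)
ρ-cycle length = 4 (tail of 1 descent step not counted)

4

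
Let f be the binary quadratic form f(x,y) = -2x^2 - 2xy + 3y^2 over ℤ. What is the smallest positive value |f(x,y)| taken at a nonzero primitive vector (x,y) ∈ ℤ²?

descent: ρ → (3,2,-2)  [lands on river]
river: ρ → (-2,2,3)
river: ρ → (3,4,-1)
river: ρ → (-1,4,3)
closes: descent 1, river 4
min |a| on river = 1

1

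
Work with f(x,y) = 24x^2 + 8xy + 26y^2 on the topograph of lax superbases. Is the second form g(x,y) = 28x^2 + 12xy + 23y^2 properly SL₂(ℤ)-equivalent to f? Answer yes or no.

D₁ = -2432, D₂ = -2432
f: reduced (well bottom): (24,8,26) with a≤c, −a<b≤a
g: flip: (28,12,23)→(23,-12,28)
g: reduced (well bottom): (23,-12,28) with a≤c, −a<b≤a
reduced forms (24, 8, 26) vs (23, -12, 28) ⇒ inequivalent

no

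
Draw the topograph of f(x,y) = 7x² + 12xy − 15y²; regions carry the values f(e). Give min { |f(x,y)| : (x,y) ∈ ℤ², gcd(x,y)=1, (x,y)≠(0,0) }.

river: ρ → (-15,18,4)
river: ρ → (4,22,-5)
river: ρ → (-5,18,12)
river: ρ → (12,6,-11)
river: ρ → (-11,16,7)
river: ρ → (7,12,-15)
closes: descent 0, river 6
min |a| on river = 4

4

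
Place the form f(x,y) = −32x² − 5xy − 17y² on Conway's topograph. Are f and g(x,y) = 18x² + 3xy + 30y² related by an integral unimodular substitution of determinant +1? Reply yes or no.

D₁ = -2151, D₂ = -2151
f is negative-definite; reduce −f:
−f: flip: (32,5,17)→(17,-5,32)
−f: reduced (well bottom): (17,-5,32) with a≤c, −a<b≤a
flip sign back: reduced form of f is (-17,5,-32)
g: reduced (well bottom): (18,3,30) with a≤c, −a<b≤a
reduced forms (-17, 5, -32) vs (18, 3, 30) ⇒ inequivalent

no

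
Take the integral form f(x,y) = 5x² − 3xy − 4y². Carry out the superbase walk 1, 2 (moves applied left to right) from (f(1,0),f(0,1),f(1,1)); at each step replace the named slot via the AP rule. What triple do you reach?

start (5,-4,-2) = (f(1,0),f(0,1),f(1,1))
replace slot 1: 2·((-4)+(-2)) − 5 = -17 → (-17,-4,-2)
replace slot 2: 2·((-17)+(-2)) − (-4) = -34 → (-17,-34,-2)

-17,-34,-2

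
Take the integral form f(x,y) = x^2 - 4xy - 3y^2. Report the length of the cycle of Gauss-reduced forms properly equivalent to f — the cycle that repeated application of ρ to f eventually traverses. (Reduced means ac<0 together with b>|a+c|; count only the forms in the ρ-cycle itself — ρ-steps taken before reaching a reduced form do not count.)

D = 28, ⌊√D⌋ = 5
descent: ρ → (-3,4,1)  [lands on river]
river: ρ → (1,4,-3)
river: ρ → (-3,2,2)
river: ρ → (2,2,-3)
ρ-cycle length = 4 (tail of 1 descent step not counted)

4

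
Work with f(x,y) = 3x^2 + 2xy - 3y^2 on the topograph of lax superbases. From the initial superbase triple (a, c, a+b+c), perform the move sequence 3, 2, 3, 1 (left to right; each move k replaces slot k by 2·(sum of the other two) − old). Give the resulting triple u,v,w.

start (3,-3,2) = (f(1,0),f(0,1),f(1,1))
replace slot 3: 2·(3+(-3)) − 2 = -2 → (3,-3,-2)
replace slot 2: 2·(3+(-2)) − (-3) = 5 → (3,5,-2)
replace slot 3: 2·(3+5) − (-2) = 18 → (3,5,18)
replace slot 1: 2·(5+18) − 3 = 43 → (43,5,18)

43,5,18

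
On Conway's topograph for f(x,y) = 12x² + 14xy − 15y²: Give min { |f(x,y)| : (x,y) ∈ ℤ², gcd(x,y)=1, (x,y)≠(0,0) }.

river: ρ → (-15,16,11)
river: ρ → (11,28,-3)
river: ρ → (-3,26,20)
river: ρ → (20,14,-9)
river: ρ → (-9,22,12)
river: ρ → (12,26,-5)
river: ρ → (-5,24,17)
river: ρ → (17,10,-12)
river: ρ → (-12,14,15)
river: ρ → (15,16,-11)
river: ρ → (-11,28,3)
river: ρ → (3,26,-20)
river: ρ → (-20,14,9)
river: ρ → (9,22,-12)
river: ρ → (-12,26,5)
river: ρ → (5,24,-17)
river: ρ → (-17,10,12)
river: ρ → (12,14,-15)
closes: descent 0, river 18
min |a| on river = 3

3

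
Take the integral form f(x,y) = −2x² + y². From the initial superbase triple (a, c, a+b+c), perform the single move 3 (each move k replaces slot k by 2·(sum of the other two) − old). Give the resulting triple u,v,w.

start (-2,1,-1) = (f(1,0),f(0,1),f(1,1))
replace slot 3: 2·((-2)+1) − (-1) = -1 → (-2,1,-1)

-2,1,-1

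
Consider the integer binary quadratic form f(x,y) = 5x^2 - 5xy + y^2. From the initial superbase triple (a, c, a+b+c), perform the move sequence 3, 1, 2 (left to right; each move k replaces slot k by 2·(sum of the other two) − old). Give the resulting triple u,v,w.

start (5,1,1) = (f(1,0),f(0,1),f(1,1))
replace slot 3: 2·(5+1) − 1 = 11 → (5,1,11)
replace slot 1: 2·(1+11) − 5 = 19 → (19,1,11)
replace slot 2: 2·(19+11) − 1 = 59 → (19,59,11)

19,59,11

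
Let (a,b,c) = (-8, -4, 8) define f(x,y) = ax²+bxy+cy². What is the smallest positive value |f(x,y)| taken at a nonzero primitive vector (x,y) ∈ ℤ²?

descent: ρ → (8,4,-8)  [lands on river]
river: ρ → (-8,12,4)
river: ρ → (4,12,-8)
river: ρ → (-8,4,8)
river: ρ → (8,12,-4)
river: ρ → (-4,12,8)
closes: descent 1, river 6
min |a| on river = 4

4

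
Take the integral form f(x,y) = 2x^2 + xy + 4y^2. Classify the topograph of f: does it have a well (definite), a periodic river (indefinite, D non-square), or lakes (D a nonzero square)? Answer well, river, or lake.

D = b²−4ac = 1² − 4·2·4 = -31
D < 0 ⇒ definite ⇒ every region one sign ⇒ single well

well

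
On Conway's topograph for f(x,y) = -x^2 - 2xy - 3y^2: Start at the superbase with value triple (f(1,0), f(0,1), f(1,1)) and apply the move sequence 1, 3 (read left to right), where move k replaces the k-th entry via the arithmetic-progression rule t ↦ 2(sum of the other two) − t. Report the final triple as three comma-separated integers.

start (-1,-3,-6) = (f(1,0),f(0,1),f(1,1))
replace slot 1: 2·((-3)+(-6)) − (-1) = -17 → (-17,-3,-6)
replace slot 3: 2·((-17)+(-3)) − (-6) = -34 → (-17,-3,-34)

-17,-3,-34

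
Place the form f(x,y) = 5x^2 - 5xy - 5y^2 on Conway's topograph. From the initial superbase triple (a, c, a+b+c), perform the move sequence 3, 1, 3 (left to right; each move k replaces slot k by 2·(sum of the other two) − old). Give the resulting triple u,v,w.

start (5,-5,-5) = (f(1,0),f(0,1),f(1,1))
replace slot 3: 2·(5+(-5)) − (-5) = 5 → (5,-5,5)
replace slot 1: 2·((-5)+5) − 5 = -5 → (-5,-5,5)
replace slot 3: 2·((-5)+(-5)) − 5 = -25 → (-5,-5,-25)

-5,-5,-25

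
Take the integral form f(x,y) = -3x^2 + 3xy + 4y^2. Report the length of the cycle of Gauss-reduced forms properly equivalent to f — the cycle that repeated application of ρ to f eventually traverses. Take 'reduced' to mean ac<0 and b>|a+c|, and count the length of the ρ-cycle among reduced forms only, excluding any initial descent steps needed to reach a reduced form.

D = 57, ⌊√D⌋ = 7
river: ρ → (4,5,-2)
river: ρ → (-2,7,1)
river: ρ → (1,7,-2)
river: ρ → (-2,5,4)
river: ρ → (4,3,-3)
river: ρ → (-3,3,4)
ρ-cycle length = 6 (tail of 0 descent steps not counted)

6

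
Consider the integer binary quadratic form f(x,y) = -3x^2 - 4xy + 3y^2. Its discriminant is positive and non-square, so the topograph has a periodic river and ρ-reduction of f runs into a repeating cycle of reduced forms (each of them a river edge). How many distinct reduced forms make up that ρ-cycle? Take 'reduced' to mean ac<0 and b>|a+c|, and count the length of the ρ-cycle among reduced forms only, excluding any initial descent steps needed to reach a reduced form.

D = 52, ⌊√D⌋ = 7
descent: ρ → (3,4,-3)  [lands on river]
river: ρ → (-3,2,4)
river: ρ → (4,6,-1)
river: ρ → (-1,6,4)
river: ρ → (4,2,-3)
river: ρ → (-3,4,3)
river: ρ → (3,2,-4)
river: ρ → (-4,6,1)
river: ρ → (1,6,-4)
river: ρ → (-4,2,3)
ρ-cycle length = 10 (tail of 1 descent step not counted)

10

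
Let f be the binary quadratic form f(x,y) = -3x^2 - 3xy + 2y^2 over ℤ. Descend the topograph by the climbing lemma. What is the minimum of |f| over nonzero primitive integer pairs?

descent: ρ → (2,3,-3)  [lands on river]
river: ρ → (-3,3,2)
river: ρ → (2,5,-1)
river: ρ → (-1,5,2)
closes: descent 1, river 4
min |a| on river = 1

1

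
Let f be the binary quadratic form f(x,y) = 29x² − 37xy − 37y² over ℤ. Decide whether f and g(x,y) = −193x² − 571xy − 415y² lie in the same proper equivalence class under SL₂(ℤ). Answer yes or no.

D₁ = 5661, D₂ = 5661
river cycle of f (length 14): (-37, 37, 29), (29, 21, -45), (-45, 69, 5), (5, 71, -31), (-31, 53, 23), (23, 39, -45), (-45, 51, 17), (17, 51, -45), (-45, 39, 23), (23, 53, -31), … (4 more)
river cycle of g (length 14): (-37, 37, 29), (29, 21, -45), (-45, 69, 5), (5, 71, -31), (-31, 53, 23), (23, 39, -45), (-45, 51, 17), (17, 51, -45), (-45, 39, 23), (23, 53, -31), … (4 more)
cycles coincide ⇒ equivalent

yes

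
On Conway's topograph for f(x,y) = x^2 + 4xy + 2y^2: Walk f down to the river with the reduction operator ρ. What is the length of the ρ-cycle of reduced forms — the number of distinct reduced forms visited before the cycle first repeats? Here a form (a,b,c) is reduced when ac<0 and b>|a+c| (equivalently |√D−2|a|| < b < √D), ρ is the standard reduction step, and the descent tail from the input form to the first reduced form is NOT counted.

D = 8, ⌊√D⌋ = 2
descent: ρ → (2,0,-1)
descent: ρ → (-1,2,1)  [lands on river]
river: ρ → (1,2,-1)
ρ-cycle length = 2 (tail of 2 descent steps not counted)

2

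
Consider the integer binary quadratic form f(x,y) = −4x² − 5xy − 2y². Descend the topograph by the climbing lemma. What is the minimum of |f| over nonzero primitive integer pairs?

translate: b→-3 (≡5 mod 8), so (4,5,2)→(4,-3,1)
flip: (4,-3,1)→(1,3,4)
translate: b→1 (≡3 mod 2), so (1,3,4)→(1,1,2)
reduced (well bottom): (1,1,2) with a≤c, −a<b≤a
well minimum |f| = |-1| = 1 (negative-definite)

1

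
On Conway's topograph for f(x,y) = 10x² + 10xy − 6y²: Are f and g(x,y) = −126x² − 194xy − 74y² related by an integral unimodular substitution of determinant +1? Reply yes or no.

D₁ = 340, D₂ = 340
river cycle of f (length 6): (-6, 14, 6), (6, 10, -10), (-10, 10, 6), (6, 14, -6), (-6, 10, 10), (10, 10, -6)
river cycle of g (length 6): (-6, 14, 6), (6, 10, -10), (-10, 10, 6), (6, 14, -6), (-6, 10, 10), (10, 10, -6)
cycles coincide ⇒ equivalent

yes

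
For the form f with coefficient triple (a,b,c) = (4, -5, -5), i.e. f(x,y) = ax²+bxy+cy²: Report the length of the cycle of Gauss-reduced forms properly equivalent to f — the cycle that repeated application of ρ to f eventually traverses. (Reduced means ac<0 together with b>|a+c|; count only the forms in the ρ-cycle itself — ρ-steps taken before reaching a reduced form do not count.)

D = 105, ⌊√D⌋ = 10
descent: ρ → (-5,5,4)  [lands on river]
river: ρ → (4,3,-6)
river: ρ → (-6,9,1)
river: ρ → (1,9,-6)
river: ρ → (-6,3,4)
river: ρ → (4,5,-5)
ρ-cycle length = 6 (tail of 1 descent step not counted)

6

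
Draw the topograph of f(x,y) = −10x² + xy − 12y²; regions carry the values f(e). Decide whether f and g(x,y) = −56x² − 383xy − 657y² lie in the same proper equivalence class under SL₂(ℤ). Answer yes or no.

D₁ = -479, D₂ = -479
f is negative-definite; reduce −f:
−f: reduced (well bottom): (10,-1,12) with a≤c, −a<b≤a
flip sign back: reduced form of f is (-10,1,-12)
g is negative-definite; reduce −g:
−g: translate: b→47 (≡383 mod 112), so (56,383,657)→(56,47,12)
−g: flip: (56,47,12)→(12,-47,56)
−g: translate: b→1 (≡-47 mod 24), so (12,-47,56)→(12,1,10)
−g: flip: (12,1,10)→(10,-1,12)
−g: reduced (well bottom): (10,-1,12) with a≤c, −a<b≤a
flip sign back: reduced form of g is (-10,1,-12)
reduced forms (-10, 1, -12) vs (-10, 1, -12) ⇒ equivalent

yes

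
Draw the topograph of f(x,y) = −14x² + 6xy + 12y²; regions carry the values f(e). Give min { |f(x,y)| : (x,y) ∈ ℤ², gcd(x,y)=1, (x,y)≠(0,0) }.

river: ρ → (12,18,-8)
river: ρ → (-8,14,16)
river: ρ → (16,18,-6)
river: ρ → (-6,18,16)
river: ρ → (16,14,-8)
river: ρ → (-8,18,12)
river: ρ → (12,6,-14)
river: ρ → (-14,22,4)
river: ρ → (4,26,-2)
river: ρ → (-2,26,4)
river: ρ → (4,22,-14)
river: ρ → (-14,6,12)
closes: descent 0, river 12
min |a| on river = 2

2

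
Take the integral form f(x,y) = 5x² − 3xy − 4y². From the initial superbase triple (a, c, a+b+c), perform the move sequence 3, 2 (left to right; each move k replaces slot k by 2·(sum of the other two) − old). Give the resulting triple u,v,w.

start (5,-4,-2) = (f(1,0),f(0,1),f(1,1))
replace slot 3: 2·(5+(-4)) − (-2) = 4 → (5,-4,4)
replace slot 2: 2·(5+4) − (-4) = 22 → (5,22,4)

5,22,4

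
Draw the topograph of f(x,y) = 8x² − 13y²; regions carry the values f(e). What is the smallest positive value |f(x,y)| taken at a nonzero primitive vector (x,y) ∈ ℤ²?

descent: ρ → (-13,0,8)
descent: ρ → (8,16,-5)  [lands on river]
river: ρ → (-5,14,11)
river: ρ → (11,8,-8)
river: ρ → (-8,8,11)
river: ρ → (11,14,-5)
river: ρ → (-5,16,8)
closes: descent 2, river 6
min |a| on river = 5

5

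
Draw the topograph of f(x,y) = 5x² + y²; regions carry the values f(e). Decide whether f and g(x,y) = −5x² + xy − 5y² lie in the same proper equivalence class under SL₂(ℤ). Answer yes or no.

D₁ = -20, D₂ = -99
discriminants differ ⇒ not SL₂(ℤ)-equivalent

no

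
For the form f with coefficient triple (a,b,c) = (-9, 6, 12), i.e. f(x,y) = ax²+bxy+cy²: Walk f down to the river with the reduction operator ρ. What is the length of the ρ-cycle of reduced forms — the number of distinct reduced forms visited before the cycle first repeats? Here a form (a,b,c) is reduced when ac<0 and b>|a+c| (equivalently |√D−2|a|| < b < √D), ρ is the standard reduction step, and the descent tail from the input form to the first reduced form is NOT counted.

D = 468, ⌊√D⌋ = 21
river: ρ → (12,18,-3)
river: ρ → (-3,18,12)
river: ρ → (12,6,-9)
river: ρ → (-9,12,9)
river: ρ → (9,6,-12)
river: ρ → (-12,18,3)
river: ρ → (3,18,-12)
river: ρ → (-12,6,9)
river: ρ → (9,12,-9)
river: ρ → (-9,6,12)
ρ-cycle length = 10 (tail of 0 descent steps not counted)

10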